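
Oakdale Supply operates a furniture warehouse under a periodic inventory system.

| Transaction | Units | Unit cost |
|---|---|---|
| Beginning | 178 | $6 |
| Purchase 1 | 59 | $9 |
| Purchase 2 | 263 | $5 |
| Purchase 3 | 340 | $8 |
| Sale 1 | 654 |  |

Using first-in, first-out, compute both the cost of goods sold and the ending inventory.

COGS = $4,146; ending inventory = $1,488

Sale 1 (654) [FIFO — oldest first]: 178 @ $6 + 59 @ $9 + 263 @ $5 + 154 @ $8 = $4,146
Ending inventory: 186 @ $8 = $1,488
Check: goods available $5,634 = COGS $4,146 + ending $1,488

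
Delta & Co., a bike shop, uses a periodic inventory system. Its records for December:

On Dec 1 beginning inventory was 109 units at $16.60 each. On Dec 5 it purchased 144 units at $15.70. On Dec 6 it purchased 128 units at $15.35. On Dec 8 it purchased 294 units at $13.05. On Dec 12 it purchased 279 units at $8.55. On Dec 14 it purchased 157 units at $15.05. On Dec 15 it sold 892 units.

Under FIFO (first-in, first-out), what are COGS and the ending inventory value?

COGS = $11,727.05; ending inventory = $2,892.95

Dec 15, 892 sold [FIFO — oldest first]: 109 @ $16.60 + 144 @ $15.70 + 128 @ $15.35 + 294 @ $13.05 + 217 @ $8.55 = $11,727.05
Ending inventory: 62 @ $8.55 + 157 @ $15.05 = $2,892.95
Check: goods available $14,620.00 = COGS $11,727.05 + ending $2,892.95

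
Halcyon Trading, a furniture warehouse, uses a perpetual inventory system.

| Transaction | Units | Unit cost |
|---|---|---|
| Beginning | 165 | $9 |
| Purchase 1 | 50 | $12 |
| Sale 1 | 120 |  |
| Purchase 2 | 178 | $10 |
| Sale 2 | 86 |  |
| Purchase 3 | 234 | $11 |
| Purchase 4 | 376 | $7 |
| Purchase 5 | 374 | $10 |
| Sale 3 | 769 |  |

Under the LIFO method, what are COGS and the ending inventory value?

COGS = $8,671; ending inventory = $4,140

Sale 1 (120) [LIFO — newest first]: 50 @ $12 + 70 @ $9 = $1,230
Sale 2 (86) [LIFO — newest first]: 86 @ $10 = $860
Sale 3 (769) [LIFO — newest first]: 374 @ $10 + 376 @ $7 + 19 @ $11 = $6,581
Total COGS = $1,230 + $860 + $6,581 = $8,671
Ending inventory: 95 @ $9 + 92 @ $10 + 215 @ $11 = $4,140
Check: goods available $12,811 = COGS $8,671 + ending $4,140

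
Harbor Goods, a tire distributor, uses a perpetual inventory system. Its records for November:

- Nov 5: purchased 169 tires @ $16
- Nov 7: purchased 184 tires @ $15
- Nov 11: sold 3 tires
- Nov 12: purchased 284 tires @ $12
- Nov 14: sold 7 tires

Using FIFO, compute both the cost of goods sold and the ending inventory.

COGS = $160; ending inventory = $8,712

Nov 11, 3 sold [FIFO — oldest first]: 3 @ $16 = $48
Nov 14, 7 sold [FIFO — oldest first]: 7 @ $16 = $112
Total COGS = $48 + $112 = $160
Ending inventory: 159 @ $16 + 184 @ $15 + 284 @ $12 = $8,712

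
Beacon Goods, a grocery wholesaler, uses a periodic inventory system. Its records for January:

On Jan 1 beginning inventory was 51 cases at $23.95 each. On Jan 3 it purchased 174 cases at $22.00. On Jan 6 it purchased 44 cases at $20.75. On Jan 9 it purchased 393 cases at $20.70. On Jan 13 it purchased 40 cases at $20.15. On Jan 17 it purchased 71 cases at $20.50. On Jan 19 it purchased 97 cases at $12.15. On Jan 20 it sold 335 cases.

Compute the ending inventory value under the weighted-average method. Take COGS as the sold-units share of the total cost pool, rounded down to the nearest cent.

Ending inventory = $10,784.62

Jan 20, sell 335: 335/870 × $17,537.60 → $6,752.98
Ending inventory (cost pool remaining) = $10,784.62
Check: goods available $17,537.60 = COGS $6,752.98 + ending $10,784.62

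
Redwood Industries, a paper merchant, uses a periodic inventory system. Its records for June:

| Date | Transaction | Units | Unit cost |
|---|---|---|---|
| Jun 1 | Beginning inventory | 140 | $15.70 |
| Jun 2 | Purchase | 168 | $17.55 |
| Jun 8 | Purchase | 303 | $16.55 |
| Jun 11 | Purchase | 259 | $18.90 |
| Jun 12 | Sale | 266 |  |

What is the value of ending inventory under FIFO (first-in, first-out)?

Jun 12, 266 sold [FIFO — oldest first]: 140 @ $15.70 + 126 @ $17.55 = $4,409.30
Ending inventory: 42 @ $17.55 + 303 @ $16.55 + 259 @ $18.90 = $10,646.85
Check: goods available $15,056.15 = COGS $4,409.30 + ending $10,646.85

Ending inventory = $10,646.85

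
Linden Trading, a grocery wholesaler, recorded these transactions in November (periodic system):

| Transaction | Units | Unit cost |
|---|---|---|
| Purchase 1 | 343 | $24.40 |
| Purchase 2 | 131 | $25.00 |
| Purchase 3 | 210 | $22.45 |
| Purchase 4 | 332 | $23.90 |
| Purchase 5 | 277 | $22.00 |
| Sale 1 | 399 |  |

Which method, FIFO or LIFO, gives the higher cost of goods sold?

FIFO

FIFO COGS: 343 @ $24.40 + 56 @ $25.00 = $9,769.20
LIFO COGS: 277 @ $22.00 + 122 @ $23.90 = $9,009.80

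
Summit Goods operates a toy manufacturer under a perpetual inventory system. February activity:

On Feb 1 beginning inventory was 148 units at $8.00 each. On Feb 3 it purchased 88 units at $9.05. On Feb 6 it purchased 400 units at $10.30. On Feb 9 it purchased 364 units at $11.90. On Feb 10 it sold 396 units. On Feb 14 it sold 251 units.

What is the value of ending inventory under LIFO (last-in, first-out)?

Feb 10, 396 sold [LIFO — newest first]: 364 @ $11.90 + 32 @ $10.30 = $4,661.20
Feb 14, 251 sold [LIFO — newest first]: 251 @ $10.30 = $2,585.30
Total COGS = $4,661.20 + $2,585.30 = $7,246.50
Ending inventory: 148 @ $8.00 + 88 @ $9.05 + 117 @ $10.30 = $3,185.50

Ending inventory = $3,185.50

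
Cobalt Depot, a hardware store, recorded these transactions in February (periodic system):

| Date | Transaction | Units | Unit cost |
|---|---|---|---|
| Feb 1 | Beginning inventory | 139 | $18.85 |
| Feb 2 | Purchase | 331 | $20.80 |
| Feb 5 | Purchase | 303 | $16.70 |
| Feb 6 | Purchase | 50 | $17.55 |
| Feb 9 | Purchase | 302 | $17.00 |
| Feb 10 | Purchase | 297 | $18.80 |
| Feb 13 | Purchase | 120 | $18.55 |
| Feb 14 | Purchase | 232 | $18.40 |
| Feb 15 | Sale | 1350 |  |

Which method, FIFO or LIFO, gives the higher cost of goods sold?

FIFO COGS: 139 @ $18.85 + 331 @ $20.80 + 303 @ $16.70 + 50 @ $17.55 + 302 @ $17.00 + 225 @ $18.80 = $24,806.55
LIFO COGS: 232 @ $18.40 + 120 @ $18.55 + 297 @ $18.80 + 302 @ $17.00 + 50 @ $17.55 + 303 @ $16.70 + 46 @ $20.80 = $24,106.80

FIFO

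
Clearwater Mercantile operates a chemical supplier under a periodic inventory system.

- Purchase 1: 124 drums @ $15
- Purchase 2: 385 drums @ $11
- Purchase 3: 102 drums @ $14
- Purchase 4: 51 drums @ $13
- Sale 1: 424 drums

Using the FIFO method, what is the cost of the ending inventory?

Ending inventory = $3,026

Sale 1 (424) [FIFO — oldest first]: 124 @ $15 + 300 @ $11 = $5,160
Ending inventory: 85 @ $11 + 102 @ $14 + 51 @ $13 = $3,026
Check: goods available $8,186 = COGS $5,160 + ending $3,026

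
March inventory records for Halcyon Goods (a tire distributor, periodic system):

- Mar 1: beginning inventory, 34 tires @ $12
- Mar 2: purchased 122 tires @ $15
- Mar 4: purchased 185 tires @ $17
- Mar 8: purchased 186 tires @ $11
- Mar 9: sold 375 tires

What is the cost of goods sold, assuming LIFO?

Mar 9, 375 sold [LIFO — newest first]: 186 @ $11 + 185 @ $17 + 4 @ $15 = $5,251
Ending inventory: 34 @ $12 + 118 @ $15 = $2,178
Check: goods available $7,429 = COGS $5,251 + ending $2,178

COGS = $5,251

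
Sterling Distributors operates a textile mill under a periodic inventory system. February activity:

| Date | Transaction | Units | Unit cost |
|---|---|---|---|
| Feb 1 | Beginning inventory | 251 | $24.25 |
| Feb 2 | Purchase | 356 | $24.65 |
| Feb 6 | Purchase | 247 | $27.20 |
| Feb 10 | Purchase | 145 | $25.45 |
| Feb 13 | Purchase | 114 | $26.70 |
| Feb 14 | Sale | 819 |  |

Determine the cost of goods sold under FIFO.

COGS = $20,628.55

Feb 14, 819 sold [FIFO — oldest first]: 251 @ $24.25 + 356 @ $24.65 + 212 @ $27.20 = $20,628.55
Ending inventory: 35 @ $27.20 + 145 @ $25.45 + 114 @ $26.70 = $7,686.05
Check: goods available $28,314.60 = COGS $20,628.55 + ending $7,686.05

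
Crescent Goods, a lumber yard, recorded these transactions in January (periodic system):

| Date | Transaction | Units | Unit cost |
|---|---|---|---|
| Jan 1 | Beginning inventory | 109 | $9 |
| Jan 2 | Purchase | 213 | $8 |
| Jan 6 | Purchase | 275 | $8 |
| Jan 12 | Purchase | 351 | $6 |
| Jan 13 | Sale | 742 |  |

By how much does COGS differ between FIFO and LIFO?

FIFO COGS: 109 @ $9 + 213 @ $8 + 275 @ $8 + 145 @ $6 = $5,755
LIFO COGS: 351 @ $6 + 275 @ $8 + 116 @ $8 = $5,234
Difference = |$5,755 − $5,234| = $521

$521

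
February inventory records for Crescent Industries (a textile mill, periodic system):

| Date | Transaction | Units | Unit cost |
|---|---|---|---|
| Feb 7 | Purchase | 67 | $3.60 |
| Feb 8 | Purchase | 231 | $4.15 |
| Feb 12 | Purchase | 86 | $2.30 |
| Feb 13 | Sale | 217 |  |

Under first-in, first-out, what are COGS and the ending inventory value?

COGS = $863.70; ending inventory = $533.95

Feb 13, 217 sold [FIFO — oldest first]: 67 @ $3.60 + 150 @ $4.15 = $863.70
Ending inventory: 81 @ $4.15 + 86 @ $2.30 = $533.95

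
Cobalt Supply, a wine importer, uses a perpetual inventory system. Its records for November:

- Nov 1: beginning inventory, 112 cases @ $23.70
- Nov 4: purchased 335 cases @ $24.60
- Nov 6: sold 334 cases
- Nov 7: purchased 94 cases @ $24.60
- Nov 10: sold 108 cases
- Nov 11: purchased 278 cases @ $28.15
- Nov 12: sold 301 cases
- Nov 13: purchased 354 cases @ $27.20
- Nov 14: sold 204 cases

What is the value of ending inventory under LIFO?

Ending inventory = $5,881.20

Nov 6, 334 sold [LIFO — newest first]: 334 @ $24.60 = $8,216.40
Nov 10, 108 sold [LIFO — newest first]: 94 @ $24.60 + 1 @ $24.60 + 13 @ $23.70 = $2,645.10
Nov 12, 301 sold [LIFO — newest first]: 278 @ $28.15 + 23 @ $23.70 = $8,370.80
Nov 14, 204 sold [LIFO — newest first]: 204 @ $27.20 = $5,548.80
Total COGS = $8,216.40 + $2,645.10 + $8,370.80 + $5,548.80 = $24,781.10
Ending inventory: 76 @ $23.70 + 150 @ $27.20 = $5,881.20
Check: goods available $30,662.30 = COGS $24,781.10 + ending $5,881.20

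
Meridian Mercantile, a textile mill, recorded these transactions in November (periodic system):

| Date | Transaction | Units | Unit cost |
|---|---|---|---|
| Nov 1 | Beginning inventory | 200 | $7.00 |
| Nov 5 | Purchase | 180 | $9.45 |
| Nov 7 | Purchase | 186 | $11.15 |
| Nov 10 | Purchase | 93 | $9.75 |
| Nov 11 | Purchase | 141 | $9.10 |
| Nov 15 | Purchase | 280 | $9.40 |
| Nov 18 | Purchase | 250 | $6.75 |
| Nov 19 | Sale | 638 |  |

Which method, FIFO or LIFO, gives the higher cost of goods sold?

FIFO

FIFO COGS: 200 @ $7.00 + 180 @ $9.45 + 186 @ $11.15 + 72 @ $9.75 = $5,876.90
LIFO COGS: 250 @ $6.75 + 280 @ $9.40 + 108 @ $9.10 = $5,302.30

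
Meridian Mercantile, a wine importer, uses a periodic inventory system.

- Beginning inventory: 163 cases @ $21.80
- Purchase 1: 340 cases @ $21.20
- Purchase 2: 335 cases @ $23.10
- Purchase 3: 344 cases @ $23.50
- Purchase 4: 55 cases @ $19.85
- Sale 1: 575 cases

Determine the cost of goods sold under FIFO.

COGS = $12,424.60

Sale 1 (575) [FIFO — oldest first]: 163 @ $21.80 + 340 @ $21.20 + 72 @ $23.10 = $12,424.60
Ending inventory: 263 @ $23.10 + 344 @ $23.50 + 55 @ $19.85 = $15,251.05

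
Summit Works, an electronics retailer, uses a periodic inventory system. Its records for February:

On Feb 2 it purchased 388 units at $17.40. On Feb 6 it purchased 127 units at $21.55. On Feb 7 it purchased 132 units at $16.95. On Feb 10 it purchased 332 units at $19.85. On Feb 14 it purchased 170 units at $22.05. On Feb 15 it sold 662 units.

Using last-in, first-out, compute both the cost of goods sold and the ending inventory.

Feb 15, 662 sold [LIFO — newest first]: 170 @ $22.05 + 332 @ $19.85 + 132 @ $16.95 + 28 @ $21.55 = $13,179.50
Ending inventory: 388 @ $17.40 + 99 @ $21.55 = $8,884.65

COGS = $13,179.50; ending inventory = $8,884.65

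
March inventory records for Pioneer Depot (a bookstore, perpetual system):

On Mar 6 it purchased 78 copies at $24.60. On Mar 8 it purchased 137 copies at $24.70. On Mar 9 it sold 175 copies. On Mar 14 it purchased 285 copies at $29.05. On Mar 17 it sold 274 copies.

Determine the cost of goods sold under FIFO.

COGS = $12,100.40

Mar 9, 175 sold [FIFO — oldest first]: 78 @ $24.60 + 97 @ $24.70 = $4,314.70
Mar 17, 274 sold [FIFO — oldest first]: 40 @ $24.70 + 234 @ $29.05 = $7,785.70
Total COGS = $4,314.70 + $7,785.70 = $12,100.40
Ending inventory: 51 @ $29.05 = $1,481.55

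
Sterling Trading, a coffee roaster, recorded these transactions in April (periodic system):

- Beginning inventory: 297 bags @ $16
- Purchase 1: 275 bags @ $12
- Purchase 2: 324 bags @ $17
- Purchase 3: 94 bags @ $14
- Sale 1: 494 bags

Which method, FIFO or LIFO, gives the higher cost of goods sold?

LIFO

FIFO COGS: 297 @ $16 + 197 @ $12 = $7,116
LIFO COGS: 94 @ $14 + 324 @ $17 + 76 @ $12 = $7,736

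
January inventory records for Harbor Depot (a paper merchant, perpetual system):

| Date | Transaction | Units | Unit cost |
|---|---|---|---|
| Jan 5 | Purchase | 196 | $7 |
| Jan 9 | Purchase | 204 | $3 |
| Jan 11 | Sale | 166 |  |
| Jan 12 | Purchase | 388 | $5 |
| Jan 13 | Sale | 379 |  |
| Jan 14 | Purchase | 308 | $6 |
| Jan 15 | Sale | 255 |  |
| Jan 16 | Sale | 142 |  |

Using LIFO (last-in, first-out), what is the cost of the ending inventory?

Ending inventory = $1,078

Jan 11, 166 sold [LIFO — newest first]: 166 @ $3 = $498
Jan 13, 379 sold [LIFO — newest first]: 379 @ $5 = $1,895
Jan 15, 255 sold [LIFO — newest first]: 255 @ $6 = $1,530
Jan 16, 142 sold [LIFO — newest first]: 53 @ $6 + 9 @ $5 + 38 @ $3 + 42 @ $7 = $771
Total COGS = $498 + $1,895 + $1,530 + $771 = $4,694
Ending inventory: 154 @ $7 = $1,078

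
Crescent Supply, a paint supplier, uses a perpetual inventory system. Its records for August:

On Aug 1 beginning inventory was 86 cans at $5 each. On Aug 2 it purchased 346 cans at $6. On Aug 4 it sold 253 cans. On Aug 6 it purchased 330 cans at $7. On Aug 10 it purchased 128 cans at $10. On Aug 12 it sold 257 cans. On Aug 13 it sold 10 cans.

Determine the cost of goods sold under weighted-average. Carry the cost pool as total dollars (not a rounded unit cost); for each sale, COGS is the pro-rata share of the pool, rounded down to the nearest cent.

COGS = $3,407.61

After Aug 1: 86 on hand, pool $430.00 (≈ $5.0000 each)
After Aug 2: 432 on hand, pool $2,506.00 (≈ $5.8009 each)
Aug 4, sell 253: 253/432 × $2,506.00 → $1,467.63
After Aug 6: 509 on hand, pool $3,348.37 (≈ $6.5783 each)
After Aug 10: 637 on hand, pool $4,628.37 (≈ $7.2659 each)
Aug 12, sell 257: 257/637 × $4,628.37 → $1,867.33
Aug 13, sell 10: 10/380 × $2,761.04 → $72.65
Total COGS = $1,467.63 + $1,867.33 + $72.65 = $3,407.61
Ending inventory (cost pool remaining) = $2,688.39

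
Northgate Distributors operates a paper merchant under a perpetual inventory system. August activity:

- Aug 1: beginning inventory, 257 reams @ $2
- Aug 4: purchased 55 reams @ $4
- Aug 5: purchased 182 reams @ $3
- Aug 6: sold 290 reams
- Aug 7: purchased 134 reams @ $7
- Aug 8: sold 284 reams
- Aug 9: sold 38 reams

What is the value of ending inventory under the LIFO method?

Aug 6, 290 sold [LIFO — newest first]: 182 @ $3 + 55 @ $4 + 53 @ $2 = $872
Aug 8, 284 sold [LIFO — newest first]: 134 @ $7 + 150 @ $2 = $1,238
Aug 9, 38 sold [LIFO — newest first]: 38 @ $2 = $76
Total COGS = $872 + $1,238 + $76 = $2,186
Ending inventory: 16 @ $2 = $32

Ending inventory = $32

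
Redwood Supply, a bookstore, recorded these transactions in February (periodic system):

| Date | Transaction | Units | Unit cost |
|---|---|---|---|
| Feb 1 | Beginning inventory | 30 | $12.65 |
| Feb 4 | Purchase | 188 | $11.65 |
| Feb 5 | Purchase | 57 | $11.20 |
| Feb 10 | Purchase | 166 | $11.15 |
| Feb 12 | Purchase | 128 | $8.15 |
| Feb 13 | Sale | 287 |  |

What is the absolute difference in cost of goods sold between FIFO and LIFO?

FIFO COGS: 30 @ $12.65 + 188 @ $11.65 + 57 @ $11.20 + 12 @ $11.15 = $3,341.90
LIFO COGS: 128 @ $8.15 + 159 @ $11.15 = $2,816.05
Difference = |$3,341.90 − $2,816.05| = $525.85

$525.85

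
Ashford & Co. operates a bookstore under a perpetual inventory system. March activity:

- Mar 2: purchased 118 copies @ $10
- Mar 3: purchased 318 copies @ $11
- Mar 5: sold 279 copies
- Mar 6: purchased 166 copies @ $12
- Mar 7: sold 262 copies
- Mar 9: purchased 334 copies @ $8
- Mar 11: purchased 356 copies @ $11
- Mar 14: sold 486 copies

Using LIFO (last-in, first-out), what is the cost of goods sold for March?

Mar 5, 279 sold [LIFO — newest first]: 279 @ $11 = $3,069
Mar 7, 262 sold [LIFO — newest first]: 166 @ $12 + 39 @ $11 + 57 @ $10 = $2,991
Mar 14, 486 sold [LIFO — newest first]: 356 @ $11 + 130 @ $8 = $4,956
Total COGS = $3,069 + $2,991 + $4,956 = $11,016
Ending inventory: 61 @ $10 + 204 @ $8 = $2,242
Check: goods available $13,258 = COGS $11,016 + ending $2,242

COGS = $11,016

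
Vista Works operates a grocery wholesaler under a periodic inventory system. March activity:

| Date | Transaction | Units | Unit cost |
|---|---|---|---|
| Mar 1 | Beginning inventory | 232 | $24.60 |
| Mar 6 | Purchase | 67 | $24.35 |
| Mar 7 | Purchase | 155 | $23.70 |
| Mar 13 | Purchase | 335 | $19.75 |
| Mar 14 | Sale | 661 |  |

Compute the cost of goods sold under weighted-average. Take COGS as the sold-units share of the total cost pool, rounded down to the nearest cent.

COGS = $14,768.53

Mar 14, sell 661: 661/789 × $17,628.40 → $14,768.53
Ending inventory (cost pool remaining) = $2,859.87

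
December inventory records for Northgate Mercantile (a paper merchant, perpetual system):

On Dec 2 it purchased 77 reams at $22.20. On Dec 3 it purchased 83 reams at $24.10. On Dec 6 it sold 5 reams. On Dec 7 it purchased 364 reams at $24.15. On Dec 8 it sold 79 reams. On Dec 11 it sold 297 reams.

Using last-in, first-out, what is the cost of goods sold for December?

COGS = $9,200.30

Dec 6, 5 sold [LIFO — newest first]: 5 @ $24.10 = $120.50
Dec 8, 79 sold [LIFO — newest first]: 79 @ $24.15 = $1,907.85
Dec 11, 297 sold [LIFO — newest first]: 285 @ $24.15 + 12 @ $24.10 = $7,171.95
Total COGS = $120.50 + $1,907.85 + $7,171.95 = $9,200.30
Ending inventory: 77 @ $22.20 + 66 @ $24.10 = $3,300.00
Check: goods available $12,500.30 = COGS $9,200.30 + ending $3,300.00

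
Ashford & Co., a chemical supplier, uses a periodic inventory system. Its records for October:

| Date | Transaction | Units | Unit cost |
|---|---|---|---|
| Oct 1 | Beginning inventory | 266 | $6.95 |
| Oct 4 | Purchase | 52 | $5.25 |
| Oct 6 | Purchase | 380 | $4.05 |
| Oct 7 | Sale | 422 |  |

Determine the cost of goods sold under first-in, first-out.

Oct 7, 422 sold [FIFO — oldest first]: 266 @ $6.95 + 52 @ $5.25 + 104 @ $4.05 = $2,542.90
Ending inventory: 276 @ $4.05 = $1,117.80

COGS = $2,542.90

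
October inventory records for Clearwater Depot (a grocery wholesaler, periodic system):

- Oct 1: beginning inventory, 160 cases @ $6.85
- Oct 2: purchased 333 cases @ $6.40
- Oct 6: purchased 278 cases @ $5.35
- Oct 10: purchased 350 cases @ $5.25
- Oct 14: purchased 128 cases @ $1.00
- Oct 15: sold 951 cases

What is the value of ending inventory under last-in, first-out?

Ending inventory = $1,979.20

Oct 15, 951 sold [LIFO — newest first]: 128 @ $1.00 + 350 @ $5.25 + 278 @ $5.35 + 195 @ $6.40 = $4,700.80
Ending inventory: 160 @ $6.85 + 138 @ $6.40 = $1,979.20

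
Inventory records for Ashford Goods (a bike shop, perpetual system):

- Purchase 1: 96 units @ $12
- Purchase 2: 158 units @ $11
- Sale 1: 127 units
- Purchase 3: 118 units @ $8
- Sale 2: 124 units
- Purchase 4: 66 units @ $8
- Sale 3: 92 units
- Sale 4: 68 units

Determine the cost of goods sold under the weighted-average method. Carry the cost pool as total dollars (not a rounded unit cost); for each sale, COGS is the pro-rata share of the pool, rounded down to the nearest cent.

After Purchase 1: 96 on hand, pool $1,152.00 (≈ $12.0000 each)
After Purchase 2: 254 on hand, pool $2,890.00 (≈ $11.3780 each)
Sale 1, sell 127: 127/254 × $2,890.00 → $1,445.00
After Purchase 3: 245 on hand, pool $2,389.00 (≈ $9.7510 each)
Sale 2, sell 124: 124/245 × $2,389.00 → $1,209.12
After Purchase 4: 187 on hand, pool $1,707.88 (≈ $9.1330 each)
Sale 3, sell 92: 92/187 × $1,707.88 → $840.24
Sale 4, sell 68: 68/95 × $867.64 → $621.04
Total COGS = $1,445.00 + $1,209.12 + $840.24 + $621.04 = $4,115.40
Ending inventory (cost pool remaining) = $246.60

COGS = $4,115.40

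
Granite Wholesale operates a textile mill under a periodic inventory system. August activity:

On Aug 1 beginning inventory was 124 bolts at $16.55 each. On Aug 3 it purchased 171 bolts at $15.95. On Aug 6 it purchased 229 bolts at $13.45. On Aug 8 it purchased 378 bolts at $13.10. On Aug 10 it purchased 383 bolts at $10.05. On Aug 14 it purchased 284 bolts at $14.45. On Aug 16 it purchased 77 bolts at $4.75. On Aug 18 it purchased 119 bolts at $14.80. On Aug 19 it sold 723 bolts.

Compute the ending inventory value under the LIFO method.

Aug 19, 723 sold [LIFO — newest first]: 119 @ $14.80 + 77 @ $4.75 + 284 @ $14.45 + 243 @ $10.05 = $8,672.90
Ending inventory: 124 @ $16.55 + 171 @ $15.95 + 229 @ $13.45 + 378 @ $13.10 + 140 @ $10.05 = $14,218.50

Ending inventory = $14,218.50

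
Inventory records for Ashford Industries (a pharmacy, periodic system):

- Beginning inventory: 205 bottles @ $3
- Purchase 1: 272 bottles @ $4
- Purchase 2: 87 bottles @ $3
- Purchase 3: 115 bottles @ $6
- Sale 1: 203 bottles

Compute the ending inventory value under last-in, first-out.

Sale 1 (203) [LIFO — newest first]: 115 @ $6 + 87 @ $3 + 1 @ $4 = $955
Ending inventory: 205 @ $3 + 271 @ $4 = $1,699

Ending inventory = $1,699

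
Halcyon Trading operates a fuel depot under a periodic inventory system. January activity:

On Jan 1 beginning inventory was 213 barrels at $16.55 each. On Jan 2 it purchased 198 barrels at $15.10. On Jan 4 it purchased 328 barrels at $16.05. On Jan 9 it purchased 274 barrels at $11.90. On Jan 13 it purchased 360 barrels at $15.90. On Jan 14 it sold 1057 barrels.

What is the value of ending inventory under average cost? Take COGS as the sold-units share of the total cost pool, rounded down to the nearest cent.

Jan 14, sell 1057: 1057/1373 × $20,763.95 → $15,985.06
Ending inventory (cost pool remaining) = $4,778.89
Check: goods available $20,763.95 = COGS $15,985.06 + ending $4,778.89

Ending inventory = $4,778.89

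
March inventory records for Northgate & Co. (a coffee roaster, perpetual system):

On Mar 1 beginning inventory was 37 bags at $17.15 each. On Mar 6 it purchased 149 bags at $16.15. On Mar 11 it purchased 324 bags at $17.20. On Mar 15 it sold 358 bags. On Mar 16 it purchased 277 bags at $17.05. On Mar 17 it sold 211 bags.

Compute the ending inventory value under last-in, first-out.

Ending inventory = $3,617.10

Mar 15, 358 sold [LIFO — newest first]: 324 @ $17.20 + 34 @ $16.15 = $6,121.90
Mar 17, 211 sold [LIFO — newest first]: 211 @ $17.05 = $3,597.55
Total COGS = $6,121.90 + $3,597.55 = $9,719.45
Ending inventory: 37 @ $17.15 + 115 @ $16.15 + 66 @ $17.05 = $3,617.10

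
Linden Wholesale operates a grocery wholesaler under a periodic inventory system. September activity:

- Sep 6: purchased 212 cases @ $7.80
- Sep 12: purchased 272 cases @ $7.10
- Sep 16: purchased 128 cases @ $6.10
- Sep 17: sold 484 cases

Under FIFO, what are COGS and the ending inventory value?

COGS = $3,584.80; ending inventory = $780.80

Sep 17, 484 sold [FIFO — oldest first]: 212 @ $7.80 + 272 @ $7.10 = $3,584.80
Ending inventory: 128 @ $6.10 = $780.80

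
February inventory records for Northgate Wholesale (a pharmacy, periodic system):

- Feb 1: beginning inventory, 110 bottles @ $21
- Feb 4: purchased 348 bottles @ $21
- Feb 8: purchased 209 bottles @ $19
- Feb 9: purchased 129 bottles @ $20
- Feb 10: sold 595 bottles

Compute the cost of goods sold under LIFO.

COGS = $11,948

Feb 10, 595 sold [LIFO — newest first]: 129 @ $20 + 209 @ $19 + 257 @ $21 = $11,948
Ending inventory: 110 @ $21 + 91 @ $21 = $4,221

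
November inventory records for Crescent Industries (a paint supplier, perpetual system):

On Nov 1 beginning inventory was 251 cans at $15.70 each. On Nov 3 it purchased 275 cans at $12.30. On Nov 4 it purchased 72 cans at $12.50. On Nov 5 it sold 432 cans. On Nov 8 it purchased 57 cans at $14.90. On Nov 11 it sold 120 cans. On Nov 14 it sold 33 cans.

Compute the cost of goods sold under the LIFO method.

Nov 5, 432 sold [LIFO — newest first]: 72 @ $12.50 + 275 @ $12.30 + 85 @ $15.70 = $5,617.00
Nov 11, 120 sold [LIFO — newest first]: 57 @ $14.90 + 63 @ $15.70 = $1,838.40
Nov 14, 33 sold [LIFO — newest first]: 33 @ $15.70 = $518.10
Total COGS = $5,617.00 + $1,838.40 + $518.10 = $7,973.50
Ending inventory: 70 @ $15.70 = $1,099.00

COGS = $7,973.50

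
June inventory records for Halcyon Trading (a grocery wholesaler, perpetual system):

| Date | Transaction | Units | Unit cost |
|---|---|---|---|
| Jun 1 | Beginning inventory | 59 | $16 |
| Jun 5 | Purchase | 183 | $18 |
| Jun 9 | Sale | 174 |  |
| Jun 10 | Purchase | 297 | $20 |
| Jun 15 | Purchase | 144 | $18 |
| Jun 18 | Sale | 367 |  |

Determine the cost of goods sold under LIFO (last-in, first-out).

COGS = $10,184

Jun 9, 174 sold [LIFO — newest first]: 174 @ $18 = $3,132
Jun 18, 367 sold [LIFO — newest first]: 144 @ $18 + 223 @ $20 = $7,052
Total COGS = $3,132 + $7,052 = $10,184
Ending inventory: 59 @ $16 + 9 @ $18 + 74 @ $20 = $2,586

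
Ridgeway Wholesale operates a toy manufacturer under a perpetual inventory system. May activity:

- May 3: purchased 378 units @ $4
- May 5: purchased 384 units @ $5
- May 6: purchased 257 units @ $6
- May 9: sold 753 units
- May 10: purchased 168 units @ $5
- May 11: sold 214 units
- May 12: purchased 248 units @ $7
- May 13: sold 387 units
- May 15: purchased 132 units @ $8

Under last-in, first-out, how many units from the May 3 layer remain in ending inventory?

May 9, 753 sold [LIFO — newest first]: 257 @ $6 + 384 @ $5 + 112 @ $4 = $3,910
May 11, 214 sold [LIFO — newest first]: 168 @ $5 + 46 @ $4 = $1,024
May 13, 387 sold [LIFO — newest first]: 248 @ $7 + 139 @ $4 = $2,292
Total COGS = $3,910 + $1,024 + $2,292 = $7,226
Ending inventory: 81 @ $4 + 132 @ $8 = $1,380
Check: goods available $8,606 = COGS $7,226 + ending $1,380

81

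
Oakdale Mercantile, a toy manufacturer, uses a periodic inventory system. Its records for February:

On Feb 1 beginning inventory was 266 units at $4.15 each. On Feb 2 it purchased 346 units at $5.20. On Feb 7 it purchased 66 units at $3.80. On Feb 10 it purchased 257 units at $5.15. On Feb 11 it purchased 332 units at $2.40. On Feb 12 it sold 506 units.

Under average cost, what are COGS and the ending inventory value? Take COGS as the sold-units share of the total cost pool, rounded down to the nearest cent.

Feb 12, sell 506: 506/1267 × $5,274.25 → $2,106.36
Ending inventory (cost pool remaining) = $3,167.89

COGS = $2,106.36; ending inventory = $3,167.89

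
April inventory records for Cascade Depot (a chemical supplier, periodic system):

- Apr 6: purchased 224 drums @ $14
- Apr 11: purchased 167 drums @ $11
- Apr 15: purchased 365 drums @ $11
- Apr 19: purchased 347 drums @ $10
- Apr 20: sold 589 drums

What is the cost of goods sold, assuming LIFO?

COGS = $6,132

Apr 20, 589 sold [LIFO — newest first]: 347 @ $10 + 242 @ $11 = $6,132
Ending inventory: 224 @ $14 + 167 @ $11 + 123 @ $11 = $6,326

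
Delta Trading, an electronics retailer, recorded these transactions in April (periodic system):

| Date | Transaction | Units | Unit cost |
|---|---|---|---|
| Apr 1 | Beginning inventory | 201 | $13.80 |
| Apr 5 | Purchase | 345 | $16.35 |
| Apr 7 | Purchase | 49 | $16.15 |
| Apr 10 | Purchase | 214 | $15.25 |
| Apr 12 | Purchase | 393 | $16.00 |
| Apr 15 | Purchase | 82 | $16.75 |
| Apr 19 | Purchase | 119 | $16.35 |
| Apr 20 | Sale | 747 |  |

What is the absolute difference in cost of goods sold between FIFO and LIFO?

FIFO COGS: 201 @ $13.80 + 345 @ $16.35 + 49 @ $16.15 + 152 @ $15.25 = $11,523.90
LIFO COGS: 119 @ $16.35 + 82 @ $16.75 + 393 @ $16.00 + 153 @ $15.25 = $11,940.40
Difference = |$11,523.90 − $11,940.40| = $416.50

$416.50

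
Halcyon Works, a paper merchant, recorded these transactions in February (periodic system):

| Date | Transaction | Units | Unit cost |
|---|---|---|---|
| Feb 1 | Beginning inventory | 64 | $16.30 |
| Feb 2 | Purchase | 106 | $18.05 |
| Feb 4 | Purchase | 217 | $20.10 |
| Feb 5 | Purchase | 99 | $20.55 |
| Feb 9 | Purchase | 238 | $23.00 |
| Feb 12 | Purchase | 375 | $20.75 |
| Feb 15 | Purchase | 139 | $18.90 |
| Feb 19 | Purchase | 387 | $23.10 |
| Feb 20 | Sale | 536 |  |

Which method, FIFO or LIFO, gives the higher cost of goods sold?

FIFO COGS: 64 @ $16.30 + 106 @ $18.05 + 217 @ $20.10 + 99 @ $20.55 + 50 @ $23.00 = $10,502.65
LIFO COGS: 387 @ $23.10 + 139 @ $18.90 + 10 @ $20.75 = $11,774.30

LIFO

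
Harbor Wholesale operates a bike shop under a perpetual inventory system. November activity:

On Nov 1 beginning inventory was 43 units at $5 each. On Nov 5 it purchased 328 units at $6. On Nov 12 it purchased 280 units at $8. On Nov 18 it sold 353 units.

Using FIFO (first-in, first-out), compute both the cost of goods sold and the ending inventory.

COGS = $2,075; ending inventory = $2,348

Nov 18, 353 sold [FIFO — oldest first]: 43 @ $5 + 310 @ $6 = $2,075
Ending inventory: 18 @ $6 + 280 @ $8 = $2,348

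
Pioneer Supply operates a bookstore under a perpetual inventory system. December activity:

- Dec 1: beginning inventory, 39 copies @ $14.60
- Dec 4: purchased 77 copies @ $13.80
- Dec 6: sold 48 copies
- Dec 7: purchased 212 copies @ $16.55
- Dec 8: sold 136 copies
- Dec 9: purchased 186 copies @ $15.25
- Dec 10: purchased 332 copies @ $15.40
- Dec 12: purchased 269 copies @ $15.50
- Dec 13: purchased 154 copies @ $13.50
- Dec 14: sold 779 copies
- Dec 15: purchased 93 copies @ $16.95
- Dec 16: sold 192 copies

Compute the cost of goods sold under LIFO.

COGS = $17,726.60

Dec 6, 48 sold [LIFO — newest first]: 48 @ $13.80 = $662.40
Dec 8, 136 sold [LIFO — newest first]: 136 @ $16.55 = $2,250.80
Dec 14, 779 sold [LIFO — newest first]: 154 @ $13.50 + 269 @ $15.50 + 332 @ $15.40 + 24 @ $15.25 = $11,727.30
Dec 16, 192 sold [LIFO — newest first]: 93 @ $16.95 + 99 @ $15.25 = $3,086.10
Total COGS = $662.40 + $2,250.80 + $11,727.30 + $3,086.10 = $17,726.60
Ending inventory: 39 @ $14.60 + 29 @ $13.80 + 76 @ $16.55 + 63 @ $15.25 = $3,188.15
Check: goods available $20,914.75 = COGS $17,726.60 + ending $3,188.15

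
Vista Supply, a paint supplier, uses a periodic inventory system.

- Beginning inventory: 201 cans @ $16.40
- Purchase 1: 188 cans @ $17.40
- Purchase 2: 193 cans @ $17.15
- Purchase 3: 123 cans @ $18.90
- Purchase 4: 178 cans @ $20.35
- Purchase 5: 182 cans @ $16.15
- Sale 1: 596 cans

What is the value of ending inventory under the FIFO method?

Ending inventory = $8,621.70

Sale 1 (596) [FIFO — oldest first]: 201 @ $16.40 + 188 @ $17.40 + 193 @ $17.15 + 14 @ $18.90 = $10,142.15
Ending inventory: 109 @ $18.90 + 178 @ $20.35 + 182 @ $16.15 = $8,621.70
Check: goods available $18,763.85 = COGS $10,142.15 + ending $8,621.70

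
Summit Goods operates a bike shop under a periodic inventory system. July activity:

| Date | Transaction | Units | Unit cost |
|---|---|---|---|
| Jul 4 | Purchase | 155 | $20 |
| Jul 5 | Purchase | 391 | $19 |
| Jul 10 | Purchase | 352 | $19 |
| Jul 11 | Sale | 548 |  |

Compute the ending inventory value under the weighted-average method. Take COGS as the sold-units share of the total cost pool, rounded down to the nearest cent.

Jul 11, sell 548: 548/898 × $17,217.00 → $10,506.58
Ending inventory (cost pool remaining) = $6,710.42
Check: goods available $17,217.00 = COGS $10,506.58 + ending $6,710.42

Ending inventory = $6,710.42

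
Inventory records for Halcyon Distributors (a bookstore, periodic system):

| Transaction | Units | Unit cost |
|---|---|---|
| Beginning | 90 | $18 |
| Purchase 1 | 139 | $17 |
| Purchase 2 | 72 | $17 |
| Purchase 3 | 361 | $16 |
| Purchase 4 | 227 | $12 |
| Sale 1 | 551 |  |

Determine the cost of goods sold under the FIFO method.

COGS = $9,207

Sale 1 (551) [FIFO — oldest first]: 90 @ $18 + 139 @ $17 + 72 @ $17 + 250 @ $16 = $9,207
Ending inventory: 111 @ $16 + 227 @ $12 = $4,500
Check: goods available $13,707 = COGS $9,207 + ending $4,500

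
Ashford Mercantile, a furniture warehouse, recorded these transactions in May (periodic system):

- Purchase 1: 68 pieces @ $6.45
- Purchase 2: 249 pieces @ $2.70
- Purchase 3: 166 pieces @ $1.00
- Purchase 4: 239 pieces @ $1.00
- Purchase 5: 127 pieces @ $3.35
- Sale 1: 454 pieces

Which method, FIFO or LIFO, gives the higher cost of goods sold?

FIFO COGS: 68 @ $6.45 + 249 @ $2.70 + 137 @ $1.00 = $1,247.90
LIFO COGS: 127 @ $3.35 + 239 @ $1.00 + 88 @ $1.00 = $752.45

FIFO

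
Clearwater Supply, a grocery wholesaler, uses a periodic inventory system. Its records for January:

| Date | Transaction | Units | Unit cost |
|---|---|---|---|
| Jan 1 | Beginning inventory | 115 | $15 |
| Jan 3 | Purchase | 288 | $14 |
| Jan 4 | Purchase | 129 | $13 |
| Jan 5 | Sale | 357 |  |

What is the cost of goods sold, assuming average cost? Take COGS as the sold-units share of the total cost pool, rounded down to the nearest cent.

COGS = $4,988.60

Jan 5, sell 357: 357/532 × $7,434.00 → $4,988.60
Ending inventory (cost pool remaining) = $2,445.40
Check: goods available $7,434.00 = COGS $4,988.60 + ending $2,445.40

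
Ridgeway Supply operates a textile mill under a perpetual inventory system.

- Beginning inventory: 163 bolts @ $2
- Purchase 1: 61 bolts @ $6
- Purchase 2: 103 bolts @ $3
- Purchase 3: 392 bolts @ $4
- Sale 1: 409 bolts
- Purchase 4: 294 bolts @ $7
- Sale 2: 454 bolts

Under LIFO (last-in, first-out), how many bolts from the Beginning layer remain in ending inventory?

Sale 1 (409) [LIFO — newest first]: 392 @ $4 + 17 @ $3 = $1,619
Sale 2 (454) [LIFO — newest first]: 294 @ $7 + 86 @ $3 + 61 @ $6 + 13 @ $2 = $2,708
Total COGS = $1,619 + $2,708 = $4,327
Ending inventory: 150 @ $2 = $300
Check: goods available $4,627 = COGS $4,327 + ending $300

150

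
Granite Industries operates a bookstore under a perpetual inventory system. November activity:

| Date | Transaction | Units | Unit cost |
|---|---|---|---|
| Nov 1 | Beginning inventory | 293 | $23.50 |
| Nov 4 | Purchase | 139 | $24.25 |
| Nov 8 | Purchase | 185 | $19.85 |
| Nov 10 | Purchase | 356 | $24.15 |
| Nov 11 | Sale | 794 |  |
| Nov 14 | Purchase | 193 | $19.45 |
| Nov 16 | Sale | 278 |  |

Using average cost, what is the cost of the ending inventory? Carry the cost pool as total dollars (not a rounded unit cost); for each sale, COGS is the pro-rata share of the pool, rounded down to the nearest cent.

Ending inventory = $1,995.71

After Nov 1: 293 on hand, pool $6,885.50 (≈ $23.5000 each)
After Nov 4: 432 on hand, pool $10,256.25 (≈ $23.7413 each)
After Nov 8: 617 on hand, pool $13,928.50 (≈ $22.5746 each)
After Nov 10: 973 on hand, pool $22,525.90 (≈ $23.1510 each)
Nov 11, sell 794: 794/973 × $22,525.90 → $18,381.87
After Nov 14: 372 on hand, pool $7,897.88 (≈ $21.2309 each)
Nov 16, sell 278: 278/372 × $7,897.88 → $5,902.17
Total COGS = $18,381.87 + $5,902.17 = $24,284.04
Ending inventory (cost pool remaining) = $1,995.71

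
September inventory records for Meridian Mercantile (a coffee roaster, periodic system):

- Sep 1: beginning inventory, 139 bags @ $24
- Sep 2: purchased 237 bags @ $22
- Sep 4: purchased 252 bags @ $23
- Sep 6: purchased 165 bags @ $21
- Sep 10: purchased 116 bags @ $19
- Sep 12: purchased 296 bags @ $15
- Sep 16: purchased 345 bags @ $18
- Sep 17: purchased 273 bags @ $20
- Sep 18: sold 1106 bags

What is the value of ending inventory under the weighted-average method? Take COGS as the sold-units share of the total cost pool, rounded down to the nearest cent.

Ending inventory = $14,208.25

Sep 18, sell 1106: 1106/1823 × $36,125.00 → $21,916.75
Ending inventory (cost pool remaining) = $14,208.25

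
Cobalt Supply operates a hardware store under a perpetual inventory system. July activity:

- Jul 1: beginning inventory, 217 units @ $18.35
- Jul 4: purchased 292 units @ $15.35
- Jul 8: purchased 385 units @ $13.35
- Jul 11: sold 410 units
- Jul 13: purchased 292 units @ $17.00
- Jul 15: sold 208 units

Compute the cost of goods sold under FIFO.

COGS = $9,919.30

Jul 11, 410 sold [FIFO — oldest first]: 217 @ $18.35 + 193 @ $15.35 = $6,944.50
Jul 15, 208 sold [FIFO — oldest first]: 99 @ $15.35 + 109 @ $13.35 = $2,974.80
Total COGS = $6,944.50 + $2,974.80 = $9,919.30
Ending inventory: 276 @ $13.35 + 292 @ $17.00 = $8,648.60
Check: goods available $18,567.90 = COGS $9,919.30 + ending $8,648.60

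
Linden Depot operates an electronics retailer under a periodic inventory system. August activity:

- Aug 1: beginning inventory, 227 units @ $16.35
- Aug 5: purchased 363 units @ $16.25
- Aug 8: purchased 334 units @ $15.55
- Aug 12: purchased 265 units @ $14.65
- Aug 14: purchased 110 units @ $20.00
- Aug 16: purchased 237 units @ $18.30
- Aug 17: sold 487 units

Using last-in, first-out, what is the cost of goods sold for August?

COGS = $8,588.10

Aug 17, 487 sold [LIFO — newest first]: 237 @ $18.30 + 110 @ $20.00 + 140 @ $14.65 = $8,588.10
Ending inventory: 227 @ $16.35 + 363 @ $16.25 + 334 @ $15.55 + 125 @ $14.65 = $16,635.15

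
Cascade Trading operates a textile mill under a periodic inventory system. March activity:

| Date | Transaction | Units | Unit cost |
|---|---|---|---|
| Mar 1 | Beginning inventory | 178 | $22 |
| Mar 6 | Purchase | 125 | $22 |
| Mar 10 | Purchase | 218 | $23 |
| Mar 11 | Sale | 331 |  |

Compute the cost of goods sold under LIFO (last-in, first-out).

Mar 11, 331 sold [LIFO — newest first]: 218 @ $23 + 113 @ $22 = $7,500
Ending inventory: 178 @ $22 + 12 @ $22 = $4,180

COGS = $7,500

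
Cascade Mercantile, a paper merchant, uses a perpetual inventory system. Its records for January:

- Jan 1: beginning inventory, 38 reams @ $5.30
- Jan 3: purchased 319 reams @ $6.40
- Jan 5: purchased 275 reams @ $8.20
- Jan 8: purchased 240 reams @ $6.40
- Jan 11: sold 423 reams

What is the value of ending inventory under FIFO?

Jan 11, 423 sold [FIFO — oldest first]: 38 @ $5.30 + 319 @ $6.40 + 66 @ $8.20 = $2,784.20
Ending inventory: 209 @ $8.20 + 240 @ $6.40 = $3,249.80
Check: goods available $6,034.00 = COGS $2,784.20 + ending $3,249.80

Ending inventory = $3,249.80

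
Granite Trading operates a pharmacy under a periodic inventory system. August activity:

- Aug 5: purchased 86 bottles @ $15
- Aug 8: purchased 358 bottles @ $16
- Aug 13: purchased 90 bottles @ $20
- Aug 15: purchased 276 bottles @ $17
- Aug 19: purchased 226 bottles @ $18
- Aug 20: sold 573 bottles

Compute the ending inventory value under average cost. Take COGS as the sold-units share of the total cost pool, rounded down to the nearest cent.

Ending inventory = $7,855.81

Aug 20, sell 573: 573/1036 × $17,578.00 → $9,722.19
Ending inventory (cost pool remaining) = $7,855.81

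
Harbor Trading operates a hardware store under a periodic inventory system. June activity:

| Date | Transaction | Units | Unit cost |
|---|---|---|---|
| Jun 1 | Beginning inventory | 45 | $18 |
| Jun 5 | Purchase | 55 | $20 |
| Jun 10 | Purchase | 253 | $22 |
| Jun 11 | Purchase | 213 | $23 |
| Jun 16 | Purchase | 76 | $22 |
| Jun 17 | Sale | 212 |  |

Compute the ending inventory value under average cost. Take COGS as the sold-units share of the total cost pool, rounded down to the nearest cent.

Ending inventory = $9,408.43

Jun 17, sell 212: 212/642 × $14,047.00 → $4,638.57
Ending inventory (cost pool remaining) = $9,408.43
Check: goods available $14,047.00 = COGS $4,638.57 + ending $9,408.43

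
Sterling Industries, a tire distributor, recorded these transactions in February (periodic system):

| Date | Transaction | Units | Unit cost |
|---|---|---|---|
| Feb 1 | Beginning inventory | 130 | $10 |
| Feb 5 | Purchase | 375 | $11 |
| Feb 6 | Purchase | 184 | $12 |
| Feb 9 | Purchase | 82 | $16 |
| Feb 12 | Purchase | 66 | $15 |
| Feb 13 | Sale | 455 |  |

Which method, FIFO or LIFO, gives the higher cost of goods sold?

LIFO

FIFO COGS: 130 @ $10 + 325 @ $11 = $4,875
LIFO COGS: 66 @ $15 + 82 @ $16 + 184 @ $12 + 123 @ $11 = $5,863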